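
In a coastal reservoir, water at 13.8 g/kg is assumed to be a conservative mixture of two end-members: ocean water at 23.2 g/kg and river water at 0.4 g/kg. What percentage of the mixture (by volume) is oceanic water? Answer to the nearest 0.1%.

Let g be the oceanic fraction. Salt balance per unit volume:
g×23.2 + (1−g)×0.4 = 13.8
g = (13.8 − 0.4) / (23.2 − 0.4) = 13.4/22.8 = 0.5877

58.8%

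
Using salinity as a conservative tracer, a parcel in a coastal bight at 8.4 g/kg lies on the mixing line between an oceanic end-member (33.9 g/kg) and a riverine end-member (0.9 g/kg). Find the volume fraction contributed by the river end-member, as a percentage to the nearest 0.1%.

Let f be the freshwater fraction. Salt balance per unit volume:
f×0.9 + (1−f)×33.9 = 8.4
f = (33.9 − 8.4) / (33.9 − 0.9) = 25.5/33 = 0.7727

77.3%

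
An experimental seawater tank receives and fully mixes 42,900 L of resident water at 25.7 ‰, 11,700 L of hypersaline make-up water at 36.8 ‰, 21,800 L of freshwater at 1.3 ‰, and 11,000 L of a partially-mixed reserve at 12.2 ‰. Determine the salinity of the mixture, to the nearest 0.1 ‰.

19.4 ‰

Weighted by volume,
salt = 42,900×25.7 + 11,700×36.8 + 21,800×1.3 + 11,000×12.2 = 1,102,530 + 430,560 + 28,340 + 134,200 = 1,695,630
volume = 42,900 + 11,700 + 21,800 + 11,000 = 87,400 L
S = 1,695,630 / 87,400 = 19.401 ‰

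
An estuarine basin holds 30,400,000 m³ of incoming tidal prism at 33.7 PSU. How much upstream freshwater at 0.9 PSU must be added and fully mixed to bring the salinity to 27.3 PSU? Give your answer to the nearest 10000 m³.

Salt balance: 30,400,000×33.7 + V×0.9 = (30,400,000+V)×27.3
1,024,480,000 + 0.9V = 829,920,000 + 27.3V
194,560,000 = 26.4V
V = 7,369,696.97 m³

7370000 m³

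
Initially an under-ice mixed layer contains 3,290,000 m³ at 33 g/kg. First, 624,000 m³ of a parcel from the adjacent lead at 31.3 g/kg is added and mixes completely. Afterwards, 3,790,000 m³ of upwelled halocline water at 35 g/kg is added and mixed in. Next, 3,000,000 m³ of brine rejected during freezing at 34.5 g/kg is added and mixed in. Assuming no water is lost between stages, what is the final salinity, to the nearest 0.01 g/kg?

34.03 g/kg

Salt balance:
Initial salt = 3,290,000×33 = 108,570,000
After stage 1: salt = 108,570,000 + 624,000×31.3 = 128,101,200; volume = 3,914,000 m³; S = 32.729 g/kg
After stage 2: salt = 128,101,200 + 3,790,000×35 = 260,751,200; volume = 7,704,000 m³; S = 33.846 g/kg
After stage 3: salt = 260,751,200 + 3,000,000×34.5 = 364,251,200; volume = 10,704,000 m³
S = 364,251,200 / 10,704,000 = 34.0294 g/kg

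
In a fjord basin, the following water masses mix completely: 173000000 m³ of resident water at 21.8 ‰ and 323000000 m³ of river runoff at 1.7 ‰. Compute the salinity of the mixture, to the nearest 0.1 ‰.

8.7 ‰

Salt balance:
salt = 173,000,000×21.8 + 323,000,000×1.7 = 3,771,400,000 + 549,100,000 = 4,320,500,000
volume = 173,000,000 + 323,000,000 = 496,000,000 m³
S = 4,320,500,000 / 496,000,000 = 8.711 ‰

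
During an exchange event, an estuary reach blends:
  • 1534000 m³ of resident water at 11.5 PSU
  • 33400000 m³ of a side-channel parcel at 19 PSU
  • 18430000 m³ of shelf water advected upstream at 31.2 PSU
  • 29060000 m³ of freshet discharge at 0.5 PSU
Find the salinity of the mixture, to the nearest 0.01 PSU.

Salt balance:
salt = 1,534,000×11.5 + 33,400,000×19 + 18,430,000×31.2 + 29,060,000×0.5 = 17,641,000 + 634,600,000 + 575,016,000 + 14,530,000 = 1,241,787,000
volume = 1,534,000 + 33,400,000 + 18,430,000 + 29,060,000 = 82,424,000 m³
S = 1,241,787,000 / 82,424,000 = 15.0658 PSU

15.07 PSU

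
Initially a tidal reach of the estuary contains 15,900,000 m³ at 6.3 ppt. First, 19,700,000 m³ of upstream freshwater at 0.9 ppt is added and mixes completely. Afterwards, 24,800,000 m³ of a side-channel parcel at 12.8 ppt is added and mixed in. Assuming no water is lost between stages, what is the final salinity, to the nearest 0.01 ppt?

Weighted by volume,
Initial salt = 15,900,000×6.3 = 100,170,000
After stage 1: salt = 100,170,000 + 19,700,000×0.9 = 117,900,000; volume = 35,600,000 m³; S = 3.312 ppt
After stage 2: salt = 117,900,000 + 24,800,000×12.8 = 435,340,000; volume = 60,400,000 m³
S = 435,340,000 / 60,400,000 = 7.2076 ppt

7.21 ppt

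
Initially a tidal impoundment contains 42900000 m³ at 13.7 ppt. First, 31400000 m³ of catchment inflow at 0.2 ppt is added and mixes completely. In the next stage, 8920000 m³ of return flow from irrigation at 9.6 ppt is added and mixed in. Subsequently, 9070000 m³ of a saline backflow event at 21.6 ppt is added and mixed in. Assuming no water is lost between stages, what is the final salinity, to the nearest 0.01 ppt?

By conservation of dissolved salt,
Initial salt = 42,900,000×13.7 = 587,730,000
After stage 1: salt = 587,730,000 + 31,400,000×0.2 = 594,010,000; volume = 74,300,000 m³; S = 7.995 ppt
After stage 2: salt = 594,010,000 + 8,920,000×9.6 = 679,642,000; volume = 83,220,000 m³; S = 8.167 ppt
After stage 3: salt = 679,642,000 + 9,070,000×21.6 = 875,554,000; volume = 92,290,000 m³
S = 875,554,000 / 92,290,000 = 9.487 ppt

9.49 ppt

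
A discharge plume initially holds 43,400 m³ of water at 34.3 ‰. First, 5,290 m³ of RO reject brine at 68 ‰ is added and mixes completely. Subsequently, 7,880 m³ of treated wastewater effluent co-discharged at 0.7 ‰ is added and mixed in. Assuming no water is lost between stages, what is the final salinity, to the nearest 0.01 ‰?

32.77 ‰

Conserving salt mass:
Initial salt = 43,400×34.3 = 1,488,620
After stage 1: salt = 1,488,620 + 5,290×68 = 1,848,340; volume = 48,690 m³; S = 37.961 ‰
After stage 2: salt = 1,848,340 + 7,880×0.7 = 1,853,856; volume = 56,570 m³
S = 1,853,856 / 56,570 = 32.771 ‰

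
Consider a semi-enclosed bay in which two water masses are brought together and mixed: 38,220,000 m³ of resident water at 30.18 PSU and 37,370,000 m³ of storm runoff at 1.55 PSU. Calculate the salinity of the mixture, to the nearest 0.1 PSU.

16.0 PSU

By conservation of dissolved salt,
salt = 38,220,000×30.18 + 37,370,000×1.55 = 1,153,479,600 + 57,923,500 = 1,211,403,100
volume = 38,220,000 + 37,370,000 = 75,590,000 m³
S = 1,211,403,100 / 75,590,000 = 16.026 PSU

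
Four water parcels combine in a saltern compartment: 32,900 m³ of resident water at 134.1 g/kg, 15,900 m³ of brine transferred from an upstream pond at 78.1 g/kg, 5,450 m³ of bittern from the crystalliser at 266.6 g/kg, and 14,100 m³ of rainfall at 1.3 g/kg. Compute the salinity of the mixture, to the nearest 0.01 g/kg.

By conservation of dissolved salt,
salt = 32,900×134.1 + 15,900×78.1 + 5,450×266.6 + 14,100×1.3 = 4,411,890 + 1,241,790 + 1,452,970 + 18,330 = 7,124,980
volume = 32,900 + 15,900 + 5,450 + 14,100 = 68,350 m³
S = 7,124,980 / 68,350 = 104.2426 g/kg

104.24 g/kg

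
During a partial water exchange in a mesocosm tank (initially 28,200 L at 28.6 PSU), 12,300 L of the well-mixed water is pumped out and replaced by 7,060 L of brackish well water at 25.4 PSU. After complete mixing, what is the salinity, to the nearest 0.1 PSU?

27.6 PSU

Remaining after removal: 15,900 L at 28.6 PSU (salt = 454,740)
After addition: salt = 454,740 + 7,060×25.4 = 634,064; volume = 22,960 L
S = 634,064 / 22,960 = 27.616 PSU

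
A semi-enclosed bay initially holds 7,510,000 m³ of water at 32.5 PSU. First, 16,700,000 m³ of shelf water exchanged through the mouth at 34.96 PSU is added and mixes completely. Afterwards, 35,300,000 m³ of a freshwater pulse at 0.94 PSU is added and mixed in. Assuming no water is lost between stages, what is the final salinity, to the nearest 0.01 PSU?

14.47 PSU

Total salt / total volume:
Initial salt = 7,510,000×32.5 = 244,075,000
After stage 1: salt = 244,075,000 + 16,700,000×34.96 = 827,907,000; volume = 24,210,000 m³; S = 34.197 PSU
After stage 2: salt = 827,907,000 + 35,300,000×0.94 = 861,089,000; volume = 59,510,000 m³
S = 861,089,000 / 59,510,000 = 14.4697 PSU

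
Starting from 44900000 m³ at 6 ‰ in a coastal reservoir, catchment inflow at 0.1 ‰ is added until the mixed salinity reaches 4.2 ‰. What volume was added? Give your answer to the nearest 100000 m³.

Salt balance: 44,900,000×6 + V×0.1 = (44,900,000+V)×4.2
269,400,000 + 0.1V = 188,580,000 + 4.2V
80,820,000 = 4.1V
V = 19,712,195.12 m³

19700000 m³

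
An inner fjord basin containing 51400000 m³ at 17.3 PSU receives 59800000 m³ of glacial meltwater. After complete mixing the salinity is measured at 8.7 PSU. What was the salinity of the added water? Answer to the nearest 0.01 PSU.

Salt balance: 51,400,000×17.3 + 59,800,000×S = 111,200,000×8.7
889,220,000 + 59,800,000·S = 967,440,000
S = (967,440,000 − 889,220,000) / 59,800,000 = 1.308 PSU

1.31 PSU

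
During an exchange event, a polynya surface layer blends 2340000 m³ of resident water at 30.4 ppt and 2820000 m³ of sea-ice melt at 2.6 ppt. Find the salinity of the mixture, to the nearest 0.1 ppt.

Salt balance:
salt = 2,340,000×30.4 + 2,820,000×2.6 = 71,136,000 + 7,332,000 = 78,468,000
volume = 2,340,000 + 2,820,000 = 5,160,000 m³
S = 78,468,000 / 5,160,000 = 15.207 ppt

15.2 ppt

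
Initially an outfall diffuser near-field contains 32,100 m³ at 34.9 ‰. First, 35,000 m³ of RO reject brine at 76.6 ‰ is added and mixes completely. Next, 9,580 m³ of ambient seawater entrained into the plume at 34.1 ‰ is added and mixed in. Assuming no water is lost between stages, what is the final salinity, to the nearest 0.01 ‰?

53.83 ‰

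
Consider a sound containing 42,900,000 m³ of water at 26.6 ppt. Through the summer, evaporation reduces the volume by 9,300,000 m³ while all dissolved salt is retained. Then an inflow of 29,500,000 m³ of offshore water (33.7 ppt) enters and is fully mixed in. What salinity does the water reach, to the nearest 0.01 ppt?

After evaporation: salt = 42,900,000×26.6 = 1,141,140,000; volume = 42,900,000 − 9,300,000 = 33,600,000 m³
After mixing: salt = 1,141,140,000 + 29,500,000×33.7 = 2,135,290,000; volume = 33,600,000 + 29,500,000 = 63,100,000 m³
S = 2,135,290,000 / 63,100,000 = 33.8398 ppt

33.84 ppt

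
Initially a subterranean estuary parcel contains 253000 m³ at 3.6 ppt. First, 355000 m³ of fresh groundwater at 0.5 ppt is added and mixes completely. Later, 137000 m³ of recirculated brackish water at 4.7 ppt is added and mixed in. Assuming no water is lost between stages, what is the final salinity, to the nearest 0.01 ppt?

Weighted by volume,
Initial salt = 253,000×3.6 = 910,800
After stage 1: salt = 910,800 + 355,000×0.5 = 1,088,300; volume = 608,000 m³; S = 1.79 ppt
After stage 2: salt = 1,088,300 + 137,000×4.7 = 1,732,200; volume = 745,000 m³
S = 1,732,200 / 745,000 = 2.3251 ppt

2.33 ppt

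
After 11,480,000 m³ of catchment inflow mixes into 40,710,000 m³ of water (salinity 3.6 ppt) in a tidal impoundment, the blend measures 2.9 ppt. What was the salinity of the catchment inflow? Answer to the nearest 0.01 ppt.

0.42 ppt

Salt balance: 40,710,000×3.6 + 11,480,000×S = 52,190,000×2.9
146,556,000 + 11,480,000·S = 151,351,000
S = (151,351,000 − 146,556,000) / 11,480,000 = 0.4177 ppt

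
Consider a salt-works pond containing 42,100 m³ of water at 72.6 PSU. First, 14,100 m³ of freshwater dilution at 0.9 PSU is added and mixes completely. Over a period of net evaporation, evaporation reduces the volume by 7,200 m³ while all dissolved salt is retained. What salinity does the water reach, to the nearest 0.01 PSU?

62.64 PSU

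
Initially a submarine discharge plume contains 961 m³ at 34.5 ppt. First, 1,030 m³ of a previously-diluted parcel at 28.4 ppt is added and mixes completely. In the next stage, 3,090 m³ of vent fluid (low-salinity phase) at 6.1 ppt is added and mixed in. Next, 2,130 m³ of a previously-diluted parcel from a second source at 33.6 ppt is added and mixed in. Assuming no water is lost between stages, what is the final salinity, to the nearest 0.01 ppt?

Total salt / total volume:
Initial salt = 961×34.5 = 33,154.5
After stage 1: salt = 33,154.5 + 1,030×28.4 = 62,406.5; volume = 1,991 m³; S = 31.344 ppt
After stage 2: salt = 62,406.5 + 3,090×6.1 = 81,255.5; volume = 5,081 m³; S = 15.992 ppt
After stage 3: salt = 81,255.5 + 2,130×33.6 = 152,823.5; volume = 7,211 m³
S = 152,823.5 / 7,211 = 21.1931 ppt

21.19 ppt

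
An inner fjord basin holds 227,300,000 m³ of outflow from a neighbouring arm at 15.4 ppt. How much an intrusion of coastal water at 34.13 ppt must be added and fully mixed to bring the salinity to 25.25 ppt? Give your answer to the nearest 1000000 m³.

252000000 m³

Salt balance: 227,300,000×15.4 + V×34.13 = (227,300,000+V)×25.25
3,500,420,000 + 34.13V = 5,739,325,000 + 25.25V
2,238,905,000 = 8.88V
V = 252,128,941.44 m³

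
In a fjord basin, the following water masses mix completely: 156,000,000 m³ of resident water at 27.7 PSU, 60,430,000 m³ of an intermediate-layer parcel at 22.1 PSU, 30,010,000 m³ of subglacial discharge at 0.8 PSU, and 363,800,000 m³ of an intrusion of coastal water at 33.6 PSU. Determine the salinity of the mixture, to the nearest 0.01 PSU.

Conserving salt mass:
salt = 156,000,000×27.7 + 60,430,000×22.1 + 30,010,000×0.8 + 363,800,000×33.6 = 4,321,200,000 + 1,335,503,000 + 24,008,000 + 12,223,680,000 = 17,904,391,000
volume = 156,000,000 + 60,430,000 + 30,010,000 + 363,800,000 = 610,240,000 m³
S = 17,904,391,000 / 610,240,000 = 29.3399 PSU

29.34 PSU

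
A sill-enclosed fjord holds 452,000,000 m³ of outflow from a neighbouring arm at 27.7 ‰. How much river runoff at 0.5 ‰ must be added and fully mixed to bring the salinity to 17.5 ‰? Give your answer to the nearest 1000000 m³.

Salt balance: 452,000,000×27.7 + V×0.5 = (452,000,000+V)×17.5
12,520,400,000 + 0.5V = 7,910,000,000 + 17.5V
4,610,400,000 = 17V
V = 271,200,000 m³

271000000 m³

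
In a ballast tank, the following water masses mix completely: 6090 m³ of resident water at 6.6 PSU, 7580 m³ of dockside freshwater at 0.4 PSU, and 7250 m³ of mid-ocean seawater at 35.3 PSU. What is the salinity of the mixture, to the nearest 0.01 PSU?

Mass of salt is conserved:
salt = 6,090×6.6 + 7,580×0.4 + 7,250×35.3 = 40,194 + 3,032 + 255,925 = 299,151
volume = 6,090 + 7,580 + 7,250 = 20,920 m³
S = 299,151 / 20,920 = 14.2998 PSU

14.30 PSU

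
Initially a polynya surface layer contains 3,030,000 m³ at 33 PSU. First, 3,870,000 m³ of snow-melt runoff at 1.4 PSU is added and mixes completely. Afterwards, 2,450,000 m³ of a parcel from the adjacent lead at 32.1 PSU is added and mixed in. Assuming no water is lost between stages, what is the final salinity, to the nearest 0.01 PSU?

19.68 PSU

Conserving salt mass:
Initial salt = 3,030,000×33 = 99,990,000
After stage 1: salt = 99,990,000 + 3,870,000×1.4 = 105,408,000; volume = 6,900,000 m³; S = 15.277 PSU
After stage 2: salt = 105,408,000 + 2,450,000×32.1 = 184,053,000; volume = 9,350,000 m³
S = 184,053,000 / 9,350,000 = 19.6848 PSU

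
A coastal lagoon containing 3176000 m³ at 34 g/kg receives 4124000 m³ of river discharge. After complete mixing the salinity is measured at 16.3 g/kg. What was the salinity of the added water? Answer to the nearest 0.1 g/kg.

2.7 g/kg

Salt balance: 3,176,000×34 + 4,124,000×S = 7,300,000×16.3
107,984,000 + 4,124,000·S = 118,990,000
S = (118,990,000 − 107,984,000) / 4,124,000 = 2.6688 g/kg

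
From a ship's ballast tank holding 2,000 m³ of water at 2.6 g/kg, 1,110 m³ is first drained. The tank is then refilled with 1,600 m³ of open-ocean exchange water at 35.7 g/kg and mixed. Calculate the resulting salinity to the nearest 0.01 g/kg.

23.87 g/kg

Remaining after removal: 890 m³ at 2.6 g/kg (salt = 2,314)
After addition: salt = 2,314 + 1,600×35.7 = 59,434; volume = 2,490 m³
S = 59,434 / 2,490 = 23.8691 g/kg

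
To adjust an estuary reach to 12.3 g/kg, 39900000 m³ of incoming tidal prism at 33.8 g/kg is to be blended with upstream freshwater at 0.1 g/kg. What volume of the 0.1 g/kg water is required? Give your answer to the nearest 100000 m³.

70300000 m³

Salt balance: 39,900,000×33.8 + V×0.1 = (39,900,000+V)×12.3
1,348,620,000 + 0.1V = 490,770,000 + 12.3V
857,850,000 = 12.2V
V = 70,315,573.77 m³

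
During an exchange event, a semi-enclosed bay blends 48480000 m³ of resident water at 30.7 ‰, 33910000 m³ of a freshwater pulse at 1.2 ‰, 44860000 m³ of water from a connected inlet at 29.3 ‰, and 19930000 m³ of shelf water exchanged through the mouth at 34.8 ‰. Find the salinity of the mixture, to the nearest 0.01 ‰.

24.03 ‰

Conserving salt mass:
salt = 48,480,000×30.7 + 33,910,000×1.2 + 44,860,000×29.3 + 19,930,000×34.8 = 1,488,336,000 + 40,692,000 + 1,314,398,000 + 693,564,000 = 3,536,990,000
volume = 48,480,000 + 33,910,000 + 44,860,000 + 19,930,000 = 147,180,000 m³
S = 3,536,990,000 / 147,180,000 = 24.0317 ‰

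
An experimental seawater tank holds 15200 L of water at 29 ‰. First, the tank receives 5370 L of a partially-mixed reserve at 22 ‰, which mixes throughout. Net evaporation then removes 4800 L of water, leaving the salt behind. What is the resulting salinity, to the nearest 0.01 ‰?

After mixing: salt = 15,200×29 + 5,370×22 = 558,940; volume = 20,570 L
After evaporation: salt unchanged = 558,940; volume = 20,570 − 4,800 = 15,770 L
S = 558,940 / 15,770 = 35.4432 ‰

35.44 ‰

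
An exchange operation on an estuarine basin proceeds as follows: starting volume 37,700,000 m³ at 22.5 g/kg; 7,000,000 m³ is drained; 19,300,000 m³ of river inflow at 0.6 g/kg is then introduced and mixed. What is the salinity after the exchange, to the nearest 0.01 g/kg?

14.05 g/kg

Remaining after removal: 30,700,000 m³ at 22.5 g/kg (salt = 690,750,000)
After addition: salt = 690,750,000 + 19,300,000×0.6 = 702,330,000; volume = 50,000,000 m³
S = 702,330,000 / 50,000,000 = 14.0466 g/kg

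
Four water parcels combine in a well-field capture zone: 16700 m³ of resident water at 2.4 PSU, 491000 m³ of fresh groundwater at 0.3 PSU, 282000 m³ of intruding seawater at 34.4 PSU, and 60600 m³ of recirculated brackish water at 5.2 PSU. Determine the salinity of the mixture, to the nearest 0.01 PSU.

12.00 PSU

Salt balance:
salt = 16,700×2.4 + 491,000×0.3 + 282,000×34.4 + 60,600×5.2 = 40,080 + 147,300 + 9,700,800 + 315,120 = 10,203,300
volume = 16,700 + 491,000 + 282,000 + 60,600 = 850,300 m³
S = 10,203,300 / 850,300 = 11.9996 PSU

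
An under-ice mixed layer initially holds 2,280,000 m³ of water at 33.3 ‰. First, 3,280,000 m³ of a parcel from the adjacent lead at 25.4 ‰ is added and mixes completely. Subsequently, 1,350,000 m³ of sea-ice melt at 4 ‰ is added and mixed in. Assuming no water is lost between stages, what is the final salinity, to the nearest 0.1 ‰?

23.8 ‰

Conserving salt mass:
Initial salt = 2,280,000×33.3 = 75,924,000
After stage 1: salt = 75,924,000 + 3,280,000×25.4 = 159,236,000; volume = 5,560,000 m³; S = 28.64 ‰
After stage 2: salt = 159,236,000 + 1,350,000×4 = 164,636,000; volume = 6,910,000 m³
S = 164,636,000 / 6,910,000 = 23.8258 ‰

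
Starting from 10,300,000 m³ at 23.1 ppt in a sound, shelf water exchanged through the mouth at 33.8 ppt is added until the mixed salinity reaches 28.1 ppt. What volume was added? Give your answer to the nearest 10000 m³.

9040000 m³

Salt balance: 10,300,000×23.1 + V×33.8 = (10,300,000+V)×28.1
237,930,000 + 33.8V = 289,430,000 + 28.1V
51,500,000 = 5.7V
V = 9,035,087.72 m³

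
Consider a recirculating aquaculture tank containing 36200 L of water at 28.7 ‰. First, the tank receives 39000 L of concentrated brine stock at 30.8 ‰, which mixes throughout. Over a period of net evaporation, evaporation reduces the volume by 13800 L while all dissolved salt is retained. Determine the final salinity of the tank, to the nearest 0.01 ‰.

36.48 ‰

After mixing: salt = 36,200×28.7 + 39,000×30.8 = 2,240,140; volume = 75,200 L
After evaporation: salt unchanged = 2,240,140; volume = 75,200 − 13,800 = 61,400 L
S = 2,240,140 / 61,400 = 36.4844 ‰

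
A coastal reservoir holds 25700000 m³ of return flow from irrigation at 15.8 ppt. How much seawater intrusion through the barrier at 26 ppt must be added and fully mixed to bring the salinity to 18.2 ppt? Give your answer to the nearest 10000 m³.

7910000 m³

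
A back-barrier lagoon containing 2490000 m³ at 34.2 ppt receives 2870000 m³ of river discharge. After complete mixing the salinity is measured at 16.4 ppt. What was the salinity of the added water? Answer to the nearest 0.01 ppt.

Salt balance: 2,490,000×34.2 + 2,870,000×S = 5,360,000×16.4
85,158,000 + 2,870,000·S = 87,904,000
S = (87,904,000 − 85,158,000) / 2,870,000 = 0.9568 ppt

0.96 ppt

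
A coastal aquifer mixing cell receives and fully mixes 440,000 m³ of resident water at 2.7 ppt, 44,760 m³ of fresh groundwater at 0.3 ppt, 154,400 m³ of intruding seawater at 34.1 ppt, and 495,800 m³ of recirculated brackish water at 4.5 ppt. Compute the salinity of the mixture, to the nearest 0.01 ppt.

Salt balance:
salt = 440,000×2.7 + 44,760×0.3 + 154,400×34.1 + 495,800×4.5 = 1,188,000 + 13,428 + 5,265,040 + 2,231,100 = 8,697,568
volume = 440,000 + 44,760 + 154,400 + 495,800 = 1,134,960 m³
S = 8,697,568 / 1,134,960 = 7.6633 ppt

7.66 ppt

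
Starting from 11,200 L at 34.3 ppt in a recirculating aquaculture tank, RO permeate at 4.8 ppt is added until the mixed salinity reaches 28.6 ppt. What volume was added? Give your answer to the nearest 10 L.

Salt balance: 11,200×34.3 + V×4.8 = (11,200+V)×28.6
384,160 + 4.8V = 320,320 + 28.6V
63,840 = 23.8V
V = 2,682.35 L

2680 L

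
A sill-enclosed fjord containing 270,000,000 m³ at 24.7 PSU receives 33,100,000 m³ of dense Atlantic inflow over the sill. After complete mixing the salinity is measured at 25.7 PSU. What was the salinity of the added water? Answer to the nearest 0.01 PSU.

33.86 PSU

Salt balance: 270,000,000×24.7 + 33,100,000×S = 303,100,000×25.7
6,669,000,000 + 33,100,000·S = 7,789,670,000
S = (7,789,670,000 − 6,669,000,000) / 33,100,000 = 33.8571 PSU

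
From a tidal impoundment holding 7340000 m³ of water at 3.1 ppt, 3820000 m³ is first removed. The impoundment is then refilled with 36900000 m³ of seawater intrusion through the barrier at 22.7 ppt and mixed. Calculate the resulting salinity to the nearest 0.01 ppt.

20.99 ppt

Remaining after removal: 3,520,000 m³ at 3.1 ppt (salt = 10,912,000)
After addition: salt = 10,912,000 + 36,900,000×22.7 = 848,542,000; volume = 40,420,000 m³
S = 848,542,000 / 40,420,000 = 20.9931 ppt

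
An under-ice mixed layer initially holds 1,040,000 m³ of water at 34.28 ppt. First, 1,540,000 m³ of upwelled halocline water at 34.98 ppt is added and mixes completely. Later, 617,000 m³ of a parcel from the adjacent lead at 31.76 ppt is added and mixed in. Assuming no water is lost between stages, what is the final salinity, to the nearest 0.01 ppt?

Conserving salt mass:
Initial salt = 1,040,000×34.28 = 35,651,200
After stage 1: salt = 35,651,200 + 1,540,000×34.98 = 89,520,400; volume = 2,580,000 m³; S = 34.698 ppt
After stage 2: salt = 89,520,400 + 617,000×31.76 = 109,116,320; volume = 3,197,000 m³
S = 109,116,320 / 3,197,000 = 34.1308 ppt

34.13 ppt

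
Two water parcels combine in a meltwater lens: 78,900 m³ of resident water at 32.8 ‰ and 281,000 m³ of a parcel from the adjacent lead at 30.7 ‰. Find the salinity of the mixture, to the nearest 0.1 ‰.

31.2 ‰

Weighted by volume,
salt = 78,900×32.8 + 281,000×30.7 = 2,587,920 + 8,626,700 = 11,214,620
volume = 78,900 + 281,000 = 359,900 m³
S = 11,214,620 / 359,900 = 31.16 ‰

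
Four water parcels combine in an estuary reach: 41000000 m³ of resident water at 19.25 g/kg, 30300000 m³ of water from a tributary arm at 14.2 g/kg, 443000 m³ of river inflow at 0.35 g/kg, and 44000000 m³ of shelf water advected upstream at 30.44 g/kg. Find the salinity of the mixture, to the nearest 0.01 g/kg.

Total salt / total volume:
salt = 41,000,000×19.25 + 30,300,000×14.2 + 443,000×0.35 + 44,000,000×30.44 = 789,250,000 + 430,260,000 + 155,050 + 1,339,360,000 = 2,559,025,050
volume = 41,000,000 + 30,300,000 + 443,000 + 44,000,000 = 115,743,000 m³
S = 2,559,025,050 / 115,743,000 = 22.1095 g/kg

22.11 g/kg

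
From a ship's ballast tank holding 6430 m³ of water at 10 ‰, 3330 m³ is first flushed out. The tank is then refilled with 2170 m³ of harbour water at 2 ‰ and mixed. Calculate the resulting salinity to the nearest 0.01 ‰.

6.71 ‰

Remaining after removal: 3,100 m³ at 10 ‰ (salt = 31,000)
After addition: salt = 31,000 + 2,170×2 = 35,340; volume = 5,270 m³
S = 35,340 / 5,270 = 6.7059 ‰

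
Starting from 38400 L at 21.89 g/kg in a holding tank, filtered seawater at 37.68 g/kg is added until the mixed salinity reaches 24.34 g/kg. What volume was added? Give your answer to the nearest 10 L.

7050 L

Salt balance: 38,400×21.89 + V×37.68 = (38,400+V)×24.34
840,576 + 37.68V = 934,656 + 24.34V
94,080 = 13.34V
V = 7,052.47 L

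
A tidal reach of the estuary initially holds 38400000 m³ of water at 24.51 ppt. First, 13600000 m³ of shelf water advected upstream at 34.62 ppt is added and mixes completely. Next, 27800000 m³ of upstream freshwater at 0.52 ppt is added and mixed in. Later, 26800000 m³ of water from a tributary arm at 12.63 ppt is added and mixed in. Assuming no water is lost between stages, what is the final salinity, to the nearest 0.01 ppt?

By conservation of dissolved salt,
Initial salt = 38,400,000×24.51 = 941,184,000
After stage 1: salt = 941,184,000 + 13,600,000×34.62 = 1,412,016,000; volume = 52,000,000 m³; S = 27.154 ppt
After stage 2: salt = 1,412,016,000 + 27,800,000×0.52 = 1,426,472,000; volume = 79,800,000 m³; S = 17.876 ppt
After stage 3: salt = 1,426,472,000 + 26,800,000×12.63 = 1,764,956,000; volume = 106,600,000 m³
S = 1,764,956,000 / 106,600,000 = 16.5568 ppt

16.56 ppt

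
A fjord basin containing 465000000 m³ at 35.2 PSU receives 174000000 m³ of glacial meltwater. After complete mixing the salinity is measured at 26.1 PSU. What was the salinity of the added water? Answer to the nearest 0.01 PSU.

1.78 PSU

Salt balance: 465,000,000×35.2 + 174,000,000×S = 639,000,000×26.1
16,368,000,000 + 174,000,000·S = 16,677,900,000
S = (16,677,900,000 − 16,368,000,000) / 174,000,000 = 1.781 PSU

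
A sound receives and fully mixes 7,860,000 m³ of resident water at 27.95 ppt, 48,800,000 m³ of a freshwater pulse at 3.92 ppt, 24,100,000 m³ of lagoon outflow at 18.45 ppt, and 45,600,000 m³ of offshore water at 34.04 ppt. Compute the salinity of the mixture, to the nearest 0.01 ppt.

19.06 ppt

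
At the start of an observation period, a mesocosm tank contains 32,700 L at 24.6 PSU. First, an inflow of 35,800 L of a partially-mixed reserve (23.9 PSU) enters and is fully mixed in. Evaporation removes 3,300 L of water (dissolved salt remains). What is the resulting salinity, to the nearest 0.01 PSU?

25.46 PSU

After mixing: salt = 32,700×24.6 + 35,800×23.9 = 1,660,040; volume = 68,500 L
After evaporation: salt unchanged = 1,660,040; volume = 68,500 − 3,300 = 65,200 L
S = 1,660,040 / 65,200 = 25.4607 PSU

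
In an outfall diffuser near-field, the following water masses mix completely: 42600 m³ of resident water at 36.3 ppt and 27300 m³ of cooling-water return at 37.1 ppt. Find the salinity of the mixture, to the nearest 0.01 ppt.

Mass of salt is conserved:
salt = 42,600×36.3 + 27,300×37.1 = 1,546,380 + 1,012,830 = 2,559,210
volume = 42,600 + 27,300 = 69,900 m³
S = 2,559,210 / 69,900 = 36.6124 ppt

36.61 ppt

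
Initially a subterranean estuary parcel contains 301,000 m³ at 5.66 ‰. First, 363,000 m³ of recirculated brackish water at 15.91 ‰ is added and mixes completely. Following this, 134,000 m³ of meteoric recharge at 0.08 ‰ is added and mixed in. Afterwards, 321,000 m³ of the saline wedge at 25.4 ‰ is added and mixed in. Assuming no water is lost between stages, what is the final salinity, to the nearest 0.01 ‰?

13.98 ‰

Conserving salt mass:
Initial salt = 301,000×5.66 = 1,703,660
After stage 1: salt = 1,703,660 + 363,000×15.91 = 7,478,990; volume = 664,000 m³; S = 11.264 ‰
After stage 2: salt = 7,478,990 + 134,000×0.08 = 7,489,710; volume = 798,000 m³; S = 9.386 ‰
After stage 3: salt = 7,489,710 + 321,000×25.4 = 15,643,110; volume = 1,119,000 m³
S = 15,643,110 / 1,119,000 = 13.9795 ‰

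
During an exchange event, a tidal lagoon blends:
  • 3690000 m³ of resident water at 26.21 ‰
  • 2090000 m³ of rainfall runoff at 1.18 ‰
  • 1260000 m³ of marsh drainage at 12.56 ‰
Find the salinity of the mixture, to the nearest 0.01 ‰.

Weighted by volume,
salt = 3,690,000×26.21 + 2,090,000×1.18 + 1,260,000×12.56 = 96,714,900 + 2,466,200 + 15,825,600 = 115,006,700
volume = 3,690,000 + 2,090,000 + 1,260,000 = 7,040,000 m³
S = 115,006,700 / 7,040,000 = 16.3362 ‰

16.34 ‰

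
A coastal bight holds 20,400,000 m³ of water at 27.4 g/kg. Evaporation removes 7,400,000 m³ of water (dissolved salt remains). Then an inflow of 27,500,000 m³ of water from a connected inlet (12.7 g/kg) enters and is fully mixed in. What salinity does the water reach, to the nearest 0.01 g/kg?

After evaporation: salt = 20,400,000×27.4 = 558,960,000; volume = 20,400,000 − 7,400,000 = 13,000,000 m³
After mixing: salt = 558,960,000 + 27,500,000×12.7 = 908,210,000; volume = 13,000,000 + 27,500,000 = 40,500,000 m³
S = 908,210,000 / 40,500,000 = 22.4249 g/kg

22.42 g/kg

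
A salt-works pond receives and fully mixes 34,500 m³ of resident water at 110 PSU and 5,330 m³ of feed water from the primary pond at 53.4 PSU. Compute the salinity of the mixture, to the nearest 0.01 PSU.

102.43 PSU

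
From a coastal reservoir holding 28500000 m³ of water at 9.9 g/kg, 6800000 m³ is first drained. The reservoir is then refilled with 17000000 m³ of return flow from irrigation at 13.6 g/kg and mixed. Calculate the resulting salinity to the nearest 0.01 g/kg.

11.53 g/kg

Remaining after removal: 21,700,000 m³ at 9.9 g/kg (salt = 214,830,000)
After addition: salt = 214,830,000 + 17,000,000×13.6 = 446,030,000; volume = 38,700,000 m³
S = 446,030,000 / 38,700,000 = 11.5253 g/kg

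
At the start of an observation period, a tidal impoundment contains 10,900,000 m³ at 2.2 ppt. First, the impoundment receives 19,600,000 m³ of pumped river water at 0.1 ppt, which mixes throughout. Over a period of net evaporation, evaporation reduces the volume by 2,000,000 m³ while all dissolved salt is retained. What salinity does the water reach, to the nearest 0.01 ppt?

After mixing: salt = 10,900,000×2.2 + 19,600,000×0.1 = 25,940,000; volume = 30,500,000 m³
After evaporation: salt unchanged = 25,940,000; volume = 30,500,000 − 2,000,000 = 28,500,000 m³
S = 25,940,000 / 28,500,000 = 0.9102 ppt

0.91 ppt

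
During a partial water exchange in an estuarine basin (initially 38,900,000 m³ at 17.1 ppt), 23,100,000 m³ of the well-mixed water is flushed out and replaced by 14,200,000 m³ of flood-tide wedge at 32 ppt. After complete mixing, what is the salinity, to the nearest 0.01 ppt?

Remaining after removal: 15,800,000 m³ at 17.1 ppt (salt = 270,180,000)
After addition: salt = 270,180,000 + 14,200,000×32 = 724,580,000; volume = 30,000,000 m³
S = 724,580,000 / 30,000,000 = 24.1527 ppt

24.15 ppt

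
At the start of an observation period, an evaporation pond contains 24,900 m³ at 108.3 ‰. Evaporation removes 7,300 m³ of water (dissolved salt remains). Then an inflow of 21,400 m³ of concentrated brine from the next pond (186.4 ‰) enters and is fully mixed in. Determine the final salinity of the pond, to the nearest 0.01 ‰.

171.43 ‰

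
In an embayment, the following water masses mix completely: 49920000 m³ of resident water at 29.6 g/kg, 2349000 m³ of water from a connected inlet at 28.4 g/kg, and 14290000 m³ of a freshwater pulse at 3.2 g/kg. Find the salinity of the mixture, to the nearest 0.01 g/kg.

23.89 g/kg

Weighted by volume,
salt = 49,920,000×29.6 + 2,349,000×28.4 + 14,290,000×3.2 = 1,477,632,000 + 66,711,600 + 45,728,000 = 1,590,071,600
volume = 49,920,000 + 2,349,000 + 14,290,000 = 66,559,000 m³
S = 1,590,071,600 / 66,559,000 = 23.8897 g/kg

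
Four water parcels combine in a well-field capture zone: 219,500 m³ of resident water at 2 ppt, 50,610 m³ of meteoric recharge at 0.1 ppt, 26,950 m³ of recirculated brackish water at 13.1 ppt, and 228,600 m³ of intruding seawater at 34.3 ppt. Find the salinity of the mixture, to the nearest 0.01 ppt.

16.43 ppt

Mass of salt is conserved:
salt = 219,500×2 + 50,610×0.1 + 26,950×13.1 + 228,600×34.3 = 439,000 + 5,061 + 353,045 + 7,840,980 = 8,638,086
volume = 219,500 + 50,610 + 26,950 + 228,600 = 525,660 m³
S = 8,638,086 / 525,660 = 16.4328 ppt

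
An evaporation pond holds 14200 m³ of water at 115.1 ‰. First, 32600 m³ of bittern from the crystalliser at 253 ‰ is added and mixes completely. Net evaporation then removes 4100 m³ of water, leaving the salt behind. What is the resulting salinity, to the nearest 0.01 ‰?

After mixing: salt = 14,200×115.1 + 32,600×253 = 9,882,220; volume = 46,800 m³
After evaporation: salt unchanged = 9,882,220; volume = 46,800 − 4,100 = 42,700 m³
S = 9,882,220 / 42,700 = 231.4337 ‰

231.43 ‰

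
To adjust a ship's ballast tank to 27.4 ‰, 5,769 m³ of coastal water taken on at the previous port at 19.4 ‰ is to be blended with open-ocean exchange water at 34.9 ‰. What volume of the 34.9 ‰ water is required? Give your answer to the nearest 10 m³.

Salt balance: 5,769×19.4 + V×34.9 = (5,769+V)×27.4
111,918.6 + 34.9V = 158,070.6 + 27.4V
46,152 = 7.5V
V = 6,153.6 m³

6150 m³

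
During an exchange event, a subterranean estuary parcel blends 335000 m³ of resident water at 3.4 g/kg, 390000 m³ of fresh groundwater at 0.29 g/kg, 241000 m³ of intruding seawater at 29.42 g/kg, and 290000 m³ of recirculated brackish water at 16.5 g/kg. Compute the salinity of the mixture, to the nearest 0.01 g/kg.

10.45 g/kg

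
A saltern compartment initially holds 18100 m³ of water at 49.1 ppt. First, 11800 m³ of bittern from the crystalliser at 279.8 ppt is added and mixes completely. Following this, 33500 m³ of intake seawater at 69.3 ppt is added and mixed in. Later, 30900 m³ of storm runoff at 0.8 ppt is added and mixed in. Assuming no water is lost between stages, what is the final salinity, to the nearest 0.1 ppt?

69.3 ppt

Weighted by volume,
Initial salt = 18,100×49.1 = 888,710
After stage 1: salt = 888,710 + 11,800×279.8 = 4,190,350; volume = 29,900 m³; S = 140.145 ppt
After stage 2: salt = 4,190,350 + 33,500×69.3 = 6,511,900; volume = 63,400 m³; S = 102.711 ppt
After stage 3: salt = 6,511,900 + 30,900×0.8 = 6,536,620; volume = 94,300 m³
S = 6,536,620 / 94,300 = 69.3173 ppt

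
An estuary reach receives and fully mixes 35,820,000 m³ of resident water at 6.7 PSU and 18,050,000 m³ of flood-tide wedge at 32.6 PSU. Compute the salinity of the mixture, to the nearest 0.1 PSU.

15.4 PSU

Salt balance:
salt = 35,820,000×6.7 + 18,050,000×32.6 = 239,994,000 + 588,430,000 = 828,424,000
volume = 35,820,000 + 18,050,000 = 53,870,000 m³
S = 828,424,000 / 53,870,000 = 15.378 PSU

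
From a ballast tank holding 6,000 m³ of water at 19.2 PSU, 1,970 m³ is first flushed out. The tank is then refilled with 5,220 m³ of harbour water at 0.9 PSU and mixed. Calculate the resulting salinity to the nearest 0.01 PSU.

8.87 PSU

Remaining after removal: 4,030 m³ at 19.2 PSU (salt = 77,376)
After addition: salt = 77,376 + 5,220×0.9 = 82,074; volume = 9,250 m³
S = 82,074 / 9,250 = 8.8729 PSU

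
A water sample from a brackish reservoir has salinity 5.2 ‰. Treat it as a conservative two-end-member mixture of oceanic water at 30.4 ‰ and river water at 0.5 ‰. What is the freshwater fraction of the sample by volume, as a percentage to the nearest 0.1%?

84.3%

Let f be the freshwater fraction. Salt balance per unit volume:
f×0.5 + (1−f)×30.4 = 5.2
f = (30.4 − 5.2) / (30.4 − 0.5) = 25.2/29.9 = 0.8428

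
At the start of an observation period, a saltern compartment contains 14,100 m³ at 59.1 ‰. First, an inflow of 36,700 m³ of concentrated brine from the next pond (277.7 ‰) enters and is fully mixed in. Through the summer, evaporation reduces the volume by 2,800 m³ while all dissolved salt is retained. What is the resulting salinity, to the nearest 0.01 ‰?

After mixing: salt = 14,100×59.1 + 36,700×277.7 = 11,024,900; volume = 50,800 m³
After evaporation: salt unchanged = 11,024,900; volume = 50,800 − 2,800 = 48,000 m³
S = 11,024,900 / 48,000 = 229.6854 ‰

229.69 ‰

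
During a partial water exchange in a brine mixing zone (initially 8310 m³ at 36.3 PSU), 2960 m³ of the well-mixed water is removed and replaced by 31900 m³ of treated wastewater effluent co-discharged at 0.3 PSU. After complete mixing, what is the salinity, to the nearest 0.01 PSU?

Remaining after removal: 5,350 m³ at 36.3 PSU (salt = 194,205)
After addition: salt = 194,205 + 31,900×0.3 = 203,775; volume = 37,250 m³
S = 203,775 / 37,250 = 5.4705 PSU

5.47 PSU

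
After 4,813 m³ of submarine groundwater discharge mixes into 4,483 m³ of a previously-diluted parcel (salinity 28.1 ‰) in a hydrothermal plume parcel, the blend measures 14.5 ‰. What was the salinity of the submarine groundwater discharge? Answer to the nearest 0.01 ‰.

1.83 ‰

Salt balance: 4,483×28.1 + 4,813×S = 9,296×14.5
125,972.3 + 4,813·S = 134,792
S = (134,792 − 125,972.3) / 4,813 = 1.8325 ‰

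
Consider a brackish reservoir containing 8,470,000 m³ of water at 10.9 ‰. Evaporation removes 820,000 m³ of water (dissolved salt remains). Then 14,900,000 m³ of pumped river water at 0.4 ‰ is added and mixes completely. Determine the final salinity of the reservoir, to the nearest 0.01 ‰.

4.36 ‰

After evaporation: salt = 8,470,000×10.9 = 92,323,000; volume = 8,470,000 − 820,000 = 7,650,000 m³
After mixing: salt = 92,323,000 + 14,900,000×0.4 = 98,283,000; volume = 7,650,000 + 14,900,000 = 22,550,000 m³
S = 98,283,000 / 22,550,000 = 4.3584 ‰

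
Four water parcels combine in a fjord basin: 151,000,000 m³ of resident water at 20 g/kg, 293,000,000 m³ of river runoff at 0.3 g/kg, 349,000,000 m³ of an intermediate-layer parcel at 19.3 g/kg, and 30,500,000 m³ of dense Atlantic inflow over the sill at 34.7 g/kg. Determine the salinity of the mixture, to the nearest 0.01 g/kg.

13.24 g/kg

By conservation of dissolved salt,
salt = 151,000,000×20 + 293,000,000×0.3 + 349,000,000×19.3 + 30,500,000×34.7 = 3,020,000,000 + 87,900,000 + 6,735,700,000 + 1,058,350,000 = 10,901,950,000
volume = 151,000,000 + 293,000,000 + 349,000,000 + 30,500,000 = 823,500,000 m³
S = 10,901,950,000 / 823,500,000 = 13.2386 g/kg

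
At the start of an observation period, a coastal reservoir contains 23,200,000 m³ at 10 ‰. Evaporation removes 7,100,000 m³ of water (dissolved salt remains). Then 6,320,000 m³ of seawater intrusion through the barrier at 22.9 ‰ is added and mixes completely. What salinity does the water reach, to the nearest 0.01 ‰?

After evaporation: salt = 23,200,000×10 = 232,000,000; volume = 23,200,000 − 7,100,000 = 16,100,000 m³
After mixing: salt = 232,000,000 + 6,320,000×22.9 = 376,728,000; volume = 16,100,000 + 6,320,000 = 22,420,000 m³
S = 376,728,000 / 22,420,000 = 16.8032 ‰

16.80 ‰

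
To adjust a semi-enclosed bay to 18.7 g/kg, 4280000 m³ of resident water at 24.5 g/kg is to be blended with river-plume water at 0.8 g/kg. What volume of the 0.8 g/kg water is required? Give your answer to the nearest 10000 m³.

Salt balance: 4,280,000×24.5 + V×0.8 = (4,280,000+V)×18.7
104,860,000 + 0.8V = 80,036,000 + 18.7V
24,824,000 = 17.9V
V = 1,386,815.64 m³

1390000 m³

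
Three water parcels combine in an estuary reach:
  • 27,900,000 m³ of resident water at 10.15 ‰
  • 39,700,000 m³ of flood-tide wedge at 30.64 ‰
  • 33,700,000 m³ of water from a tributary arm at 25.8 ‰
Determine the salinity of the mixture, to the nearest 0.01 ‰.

23.39 ‰

Mass of salt is conserved:
salt = 27,900,000×10.15 + 39,700,000×30.64 + 33,700,000×25.8 = 283,185,000 + 1,216,408,000 + 869,460,000 = 2,369,053,000
volume = 27,900,000 + 39,700,000 + 33,700,000 = 101,300,000 m³
S = 2,369,053,000 / 101,300,000 = 23.3865 ‰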